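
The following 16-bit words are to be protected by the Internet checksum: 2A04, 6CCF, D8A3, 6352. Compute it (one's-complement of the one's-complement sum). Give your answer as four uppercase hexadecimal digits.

One's-complement addition (fold any carry out of bit 15 back into bit 0):
  0x2A04 + 0x6CCF = 0x096D3
  0x96D3 + 0xD8A3 = 0x16F76 → wrap carry → 0x6F77
  0x6F77 + 0x6352 = 0x0D2C9
One's-complement sum = 0xD2C9.
Checksum = ~0xD2C9 & 0xFFFF = 0x2D36.

2D36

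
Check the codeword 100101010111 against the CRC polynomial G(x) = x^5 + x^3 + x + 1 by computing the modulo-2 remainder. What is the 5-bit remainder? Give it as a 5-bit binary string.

00010

Modulo-2 division of 100101010111 by 101011:
  pos 0: 100101 XOR 101011 = 001110
  pos 2: 111001 XOR 101011 = 010010
  pos 3: 100100 XOR 101011 = 001111
  pos 5: 111111 XOR 101011 = 010100
  pos 6: 101001 XOR 101011 = 000010
Remainder = 00010 (nonzero — an error is detected).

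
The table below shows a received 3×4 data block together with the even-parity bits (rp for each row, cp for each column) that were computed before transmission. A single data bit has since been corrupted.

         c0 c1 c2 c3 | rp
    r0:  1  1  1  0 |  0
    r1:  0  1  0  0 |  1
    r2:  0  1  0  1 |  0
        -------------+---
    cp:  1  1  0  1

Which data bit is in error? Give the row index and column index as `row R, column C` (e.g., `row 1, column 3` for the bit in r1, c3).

Recompute each row's even parity and compare to rp:
  r0: data parity 1, sent rp 0 → mismatch
  r1: data parity 1, sent rp 1 → ok
  r2: data parity 0, sent rp 0 → ok
Recompute each column's even parity and compare to cp:
  c0: data parity 1, sent cp 1 → ok
  c1: data parity 1, sent cp 1 → ok
  c2: data parity 1, sent cp 0 → mismatch
  c3: data parity 1, sent cp 1 → ok
Exactly one row (r0) and one column (c2) fail → the flipped bit is at their intersection.

row 0, column 2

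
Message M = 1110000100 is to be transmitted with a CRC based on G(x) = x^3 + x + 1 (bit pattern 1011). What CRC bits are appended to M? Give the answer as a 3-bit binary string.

Append 3 zeros: 1110000100000. Divide by 1011 (XOR where the leading bit is 1):
  pos 0: 1110 XOR 1011 = 0101
  pos 1: 1010 XOR 1011 = 0001
  pos 4: 1001 XOR 1011 = 0010
  pos 6: 1000 XOR 1011 = 0011
  pos 8: 1100 XOR 1011 = 0111
  pos 9: 1110 XOR 1011 = 0101
Remainder (last 3 bits) = 101. This is the CRC / FCS.

101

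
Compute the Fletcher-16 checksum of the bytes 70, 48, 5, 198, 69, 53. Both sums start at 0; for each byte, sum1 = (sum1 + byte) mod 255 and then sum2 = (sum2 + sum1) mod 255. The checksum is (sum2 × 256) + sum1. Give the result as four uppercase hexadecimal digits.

Running sums (mod 255):
  after byte 0 (70): sum1=70, sum2=70
  after byte 1 (48): sum1=118, sum2=188
  after byte 2 (5): sum1=123, sum2=56
  after byte 3 (198): sum1=66, sum2=122
  after byte 4 (69): sum1=135, sum2=2
  after byte 5 (53): sum1=188, sum2=190
Checksum = sum2·256 + sum1 = 190·256 + 188 = 48828 = 0xBEBC.

BEBC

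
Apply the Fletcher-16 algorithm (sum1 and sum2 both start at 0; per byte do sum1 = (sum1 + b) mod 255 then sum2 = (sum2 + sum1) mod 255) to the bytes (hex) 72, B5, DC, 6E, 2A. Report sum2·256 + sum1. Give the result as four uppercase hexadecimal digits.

B09D

Running sums (mod 255):
  after byte 0 (72): sum1=114, sum2=114
  after byte 1 (B5): sum1=40, sum2=154
  after byte 2 (DC): sum1=5, sum2=159
  after byte 3 (6E): sum1=115, sum2=19
  after byte 4 (2A): sum1=157, sum2=176
Checksum = sum2·256 + sum1 = 176·256 + 157 = 45213 = 0xB09D.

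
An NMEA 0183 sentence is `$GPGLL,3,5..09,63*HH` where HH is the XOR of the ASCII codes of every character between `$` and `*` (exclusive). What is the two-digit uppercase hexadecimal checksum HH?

XOR the ASCII codes of the payload characters:
  'G' = 0x47 → acc = 0x47
  'P' = 0x50 → acc = 0x17
  'G' = 0x47 → acc = 0x50
  'L' = 0x4C → acc = 0x1C
  'L' = 0x4C → acc = 0x50
  ',' = 0x2C → acc = 0x7C
  '3' = 0x33 → acc = 0x4F
  ',' = 0x2C → acc = 0x63
  '5' = 0x35 → acc = 0x56
  '.' = 0x2E → acc = 0x78
  '.' = 0x2E → acc = 0x56
  '0' = 0x30 → acc = 0x66
  '9' = 0x39 → acc = 0x5F
  ',' = 0x2C → acc = 0x73
  '6' = 0x36 → acc = 0x45
  '3' = 0x33 → acc = 0x76
Checksum = 0x76.

76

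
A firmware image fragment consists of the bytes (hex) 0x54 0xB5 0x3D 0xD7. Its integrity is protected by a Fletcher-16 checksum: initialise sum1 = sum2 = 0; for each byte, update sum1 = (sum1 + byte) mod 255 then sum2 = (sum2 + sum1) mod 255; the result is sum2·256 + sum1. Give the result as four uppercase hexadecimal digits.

C41F

Running sums (mod 255):
  after byte 0 (0x54): sum1=84, sum2=84
  after byte 1 (0xB5): sum1=10, sum2=94
  after byte 2 (0x3D): sum1=71, sum2=165
  after byte 3 (0xD7): sum1=31, sum2=196
Checksum = sum2·256 + sum1 = 196·256 + 31 = 50207 = 0xC41F.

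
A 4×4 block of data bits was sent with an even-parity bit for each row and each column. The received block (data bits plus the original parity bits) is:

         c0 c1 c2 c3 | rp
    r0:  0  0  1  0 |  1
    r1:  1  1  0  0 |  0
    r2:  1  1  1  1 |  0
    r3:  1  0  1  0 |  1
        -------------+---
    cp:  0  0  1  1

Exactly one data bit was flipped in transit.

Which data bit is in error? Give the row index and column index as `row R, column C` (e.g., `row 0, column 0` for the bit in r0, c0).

row 3, column 0

Recompute each row's even parity and compare to rp:
  r0: data parity 1, sent rp 1 → ok
  r1: data parity 0, sent rp 0 → ok
  r2: data parity 0, sent rp 0 → ok
  r3: data parity 0, sent rp 1 → mismatch
Recompute each column's even parity and compare to cp:
  c0: data parity 1, sent cp 0 → mismatch
  c1: data parity 0, sent cp 0 → ok
  c2: data parity 1, sent cp 1 → ok
  c3: data parity 1, sent cp 1 → ok
Exactly one row (r3) and one column (c0) fail → the flipped bit is at their intersection.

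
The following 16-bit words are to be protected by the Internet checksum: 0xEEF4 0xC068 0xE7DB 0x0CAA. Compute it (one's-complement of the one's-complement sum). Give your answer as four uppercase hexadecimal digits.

5C1C

One's-complement addition (fold any carry out of bit 15 back into bit 0):
  0xEEF4 + 0xC068 = 0x1AF5C → wrap carry → 0xAF5D
  0xAF5D + 0xE7DB = 0x19738 → wrap carry → 0x9739
  0x9739 + 0x0CAA = 0x0A3E3
One's-complement sum = 0xA3E3.
Checksum = ~0xA3E3 & 0xFFFF = 0x5C1C.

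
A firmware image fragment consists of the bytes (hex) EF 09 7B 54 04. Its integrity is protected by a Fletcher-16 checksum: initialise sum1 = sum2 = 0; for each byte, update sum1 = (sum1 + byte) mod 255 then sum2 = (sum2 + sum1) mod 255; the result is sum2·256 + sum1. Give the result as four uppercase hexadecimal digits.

Running sums (mod 255):
  after byte 0 (EF): sum1=239, sum2=239
  after byte 1 (09): sum1=248, sum2=232
  after byte 2 (7B): sum1=116, sum2=93
  after byte 3 (54): sum1=200, sum2=38
  after byte 4 (04): sum1=204, sum2=242
Checksum = sum2·256 + sum1 = 242·256 + 204 = 62156 = 0xF2CC.

F2CC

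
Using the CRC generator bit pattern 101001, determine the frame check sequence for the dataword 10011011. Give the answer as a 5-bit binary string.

00010

Append 5 zeros: 1001101100000. Divide by 101001 (XOR where the leading bit is 1):
  pos 0: 100110 XOR 101001 = 001111
  pos 2: 111111 XOR 101001 = 010110
  pos 3: 101100 XOR 101001 = 000101
  pos 6: 101000 XOR 101001 = 000001
Remainder (last 5 bits) = 00010. This is the CRC / FCS.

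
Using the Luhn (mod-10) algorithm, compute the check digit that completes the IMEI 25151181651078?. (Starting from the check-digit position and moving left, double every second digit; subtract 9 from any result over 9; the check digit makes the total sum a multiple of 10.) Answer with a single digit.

Partial digits right→left: 8 7 0 1 5 6 1 8 1 1 5 1 5 2
Double every second digit counting from the check-digit position (so the 1st, 3rd, 5th, ... of the partial from the right).
  doubled (with −9 where >9): 7 0 1 2 2 1 1 → sum 14
  kept as-is: 7 1 6 8 1 1 2 → sum 26
Total = 14 + 26 = 40.
Check digit = (10 − (40 mod 10)) mod 10 = 0.

0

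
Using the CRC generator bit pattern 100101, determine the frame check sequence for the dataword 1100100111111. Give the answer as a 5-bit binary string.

Append 5 zeros: 110010011111100000. Divide by 100101 (XOR where the leading bit is 1):
  pos 0: 110010 XOR 100101 = 010111
  pos 1: 101110 XOR 100101 = 001011
  pos 3: 101111 XOR 100101 = 001010
  pos 5: 101011 XOR 100101 = 001110
  pos 7: 111011 XOR 100101 = 011110
  pos 8: 111100 XOR 100101 = 011001
  pos 9: 110010 XOR 100101 = 010111
  pos 10: 101110 XOR 100101 = 001011
  pos 12: 101100 XOR 100101 = 001001
Remainder (last 5 bits) = 01001. This is the CRC / FCS.

01001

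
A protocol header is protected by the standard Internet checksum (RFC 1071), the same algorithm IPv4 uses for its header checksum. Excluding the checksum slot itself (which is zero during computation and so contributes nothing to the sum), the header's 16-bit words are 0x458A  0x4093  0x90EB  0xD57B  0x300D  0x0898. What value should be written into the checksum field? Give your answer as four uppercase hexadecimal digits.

One's-complement addition (fold any carry out of bit 15 back into bit 0):
  0x458A + 0x4093 = 0x0861D
  0x861D + 0x90EB = 0x11708 → wrap carry → 0x1709
  0x1709 + 0xD57B = 0x0EC84
  0xEC84 + 0x300D = 0x11C91 → wrap carry → 0x1C92
  0x1C92 + 0x0898 = 0x0252A
One's-complement sum = 0x252A.
Checksum = ~0x252A & 0xFFFF = 0xDAD5.

DAD5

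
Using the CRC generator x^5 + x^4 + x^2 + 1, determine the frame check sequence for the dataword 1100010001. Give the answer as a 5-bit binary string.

Append 5 zeros: 110001000100000. Divide by 110101 (XOR where the leading bit is 1):
  pos 0: 110001 XOR 110101 = 000100
  pos 3: 100000 XOR 110101 = 010101
  pos 4: 101011 XOR 110101 = 011110
  pos 5: 111100 XOR 110101 = 001001
  pos 7: 100100 XOR 110101 = 010001
  pos 8: 100010 XOR 110101 = 010111
  pos 9: 101110 XOR 110101 = 011011
Remainder (last 5 bits) = 11011. This is the CRC / FCS.

11011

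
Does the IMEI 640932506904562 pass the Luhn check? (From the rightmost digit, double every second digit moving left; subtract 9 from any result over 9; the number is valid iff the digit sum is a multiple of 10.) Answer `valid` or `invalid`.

invalid

From the right, keep odd positions and double even positions (subtract 9 from any doubled value over 9):
  doubled (positions 2,4,...): 3 8 9 0 4 9 8 → sum 41
  kept (positions 1,3,...): 2 5 0 6 5 3 0 6 → sum 27
Total = 68.
68 mod 10 = 8, so the number is invalid.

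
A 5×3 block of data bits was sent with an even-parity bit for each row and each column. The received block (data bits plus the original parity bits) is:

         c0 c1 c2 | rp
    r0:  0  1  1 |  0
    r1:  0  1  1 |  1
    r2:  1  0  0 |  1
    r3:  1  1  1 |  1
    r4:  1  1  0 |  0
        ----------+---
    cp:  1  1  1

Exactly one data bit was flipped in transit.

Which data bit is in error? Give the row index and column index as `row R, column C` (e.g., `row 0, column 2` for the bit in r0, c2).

row 1, column 1

Recompute each row's even parity and compare to rp:
  r0: data parity 0, sent rp 0 → ok
  r1: data parity 0, sent rp 1 → mismatch
  r2: data parity 1, sent rp 1 → ok
  r3: data parity 1, sent rp 1 → ok
  r4: data parity 0, sent rp 0 → ok
Recompute each column's even parity and compare to cp:
  c0: data parity 1, sent cp 1 → ok
  c1: data parity 0, sent cp 1 → mismatch
  c2: data parity 1, sent cp 1 → ok
Exactly one row (r1) and one column (c1) fail → the flipped bit is at their intersection.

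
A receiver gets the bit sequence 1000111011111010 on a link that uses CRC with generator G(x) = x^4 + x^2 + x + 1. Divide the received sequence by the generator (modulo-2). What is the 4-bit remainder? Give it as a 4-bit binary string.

Modulo-2 division of 1000111011111010 by 10111:
  pos 0: 10001 XOR 10111 = 00110
  pos 2: 11011 XOR 10111 = 01100
  pos 3: 11000 XOR 10111 = 01111
  pos 4: 11111 XOR 10111 = 01000
  pos 5: 10001 XOR 10111 = 00110
  pos 7: 11011 XOR 10111 = 01100
  pos 8: 11001 XOR 10111 = 01110
  pos 9: 11100 XOR 10111 = 01011
  pos 10: 10111 XOR 10111 = 00000
Remainder = 0000 (zero — the frame passes the CRC check).

0000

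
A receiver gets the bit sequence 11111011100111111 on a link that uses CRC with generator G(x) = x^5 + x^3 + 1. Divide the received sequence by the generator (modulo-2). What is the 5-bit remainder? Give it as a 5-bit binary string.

Modulo-2 division of 11111011100111111 by 101001:
  pos 0: 111110 XOR 101001 = 010111
  pos 1: 101111 XOR 101001 = 000110
  pos 4: 110110 XOR 101001 = 011111
  pos 5: 111110 XOR 101001 = 010111
  pos 6: 101111 XOR 101001 = 000110
  pos 9: 110111 XOR 101001 = 011110
  pos 10: 111101 XOR 101001 = 010100
  pos 11: 101001 XOR 101001 = 000000
Remainder = 00000 (zero — the frame passes the CRC check).

00000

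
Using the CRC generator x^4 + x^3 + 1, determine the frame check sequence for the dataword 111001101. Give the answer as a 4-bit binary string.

0101

Append 4 zeros: 1110011010000. Divide by 11001 (XOR where the leading bit is 1):
  pos 0: 11100 XOR 11001 = 00101
  pos 2: 10111 XOR 11001 = 01110
  pos 3: 11100 XOR 11001 = 00101
  pos 5: 10110 XOR 11001 = 01111
  pos 6: 11110 XOR 11001 = 00111
  pos 8: 11100 XOR 11001 = 00101
Remainder (last 4 bits) = 0101. This is the CRC / FCS.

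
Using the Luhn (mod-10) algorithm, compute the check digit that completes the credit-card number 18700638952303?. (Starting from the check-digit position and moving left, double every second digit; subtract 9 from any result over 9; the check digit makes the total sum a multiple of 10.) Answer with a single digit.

Partial digits right→left: 3 0 3 2 5 9 8 3 6 0 0 7 8 1
Double every second digit counting from the check-digit position (so the 1st, 3rd, 5th, ... of the partial from the right).
  doubled (with −9 where >9): 6 6 1 7 3 0 7 → sum 30
  kept as-is: 0 2 9 3 0 7 1 → sum 22
Total = 30 + 22 = 52.
Check digit = (10 − (52 mod 10)) mod 10 = 8.

8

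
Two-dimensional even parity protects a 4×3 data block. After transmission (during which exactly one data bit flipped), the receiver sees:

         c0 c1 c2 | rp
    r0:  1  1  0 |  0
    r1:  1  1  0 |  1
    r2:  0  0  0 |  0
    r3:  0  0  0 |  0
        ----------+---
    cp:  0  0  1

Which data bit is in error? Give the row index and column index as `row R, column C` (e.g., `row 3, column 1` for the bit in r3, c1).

Recompute each row's even parity and compare to rp:
  r0: data parity 0, sent rp 0 → ok
  r1: data parity 0, sent rp 1 → mismatch
  r2: data parity 0, sent rp 0 → ok
  r3: data parity 0, sent rp 0 → ok
Recompute each column's even parity and compare to cp:
  c0: data parity 0, sent cp 0 → ok
  c1: data parity 0, sent cp 0 → ok
  c2: data parity 0, sent cp 1 → mismatch
Exactly one row (r1) and one column (c2) fail → the flipped bit is at their intersection.

row 1, column 2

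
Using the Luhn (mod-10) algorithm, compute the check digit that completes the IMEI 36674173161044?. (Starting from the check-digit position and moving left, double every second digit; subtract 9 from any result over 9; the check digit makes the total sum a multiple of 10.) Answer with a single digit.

Partial digits right→left: 4 4 0 1 6 1 3 7 1 4 7 6 6 3
Double every second digit counting from the check-digit position (so the 1st, 3rd, 5th, ... of the partial from the right).
  doubled (with −9 where >9): 8 0 3 6 2 5 3 → sum 27
  kept as-is: 4 1 1 7 4 6 3 → sum 26
Total = 27 + 26 = 53.
Check digit = (10 − (53 mod 10)) mod 10 = 7.

7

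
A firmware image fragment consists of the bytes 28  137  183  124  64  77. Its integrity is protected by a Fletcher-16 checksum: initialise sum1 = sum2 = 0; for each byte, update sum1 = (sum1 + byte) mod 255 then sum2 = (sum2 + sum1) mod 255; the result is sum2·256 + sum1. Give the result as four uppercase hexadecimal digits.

Running sums (mod 255):
  after byte 0 (28): sum1=28, sum2=28
  after byte 1 (137): sum1=165, sum2=193
  after byte 2 (183): sum1=93, sum2=31
  after byte 3 (124): sum1=217, sum2=248
  after byte 4 (64): sum1=26, sum2=19
  after byte 5 (77): sum1=103, sum2=122
Checksum = sum2·256 + sum1 = 122·256 + 103 = 31335 = 0x7A67.

7A67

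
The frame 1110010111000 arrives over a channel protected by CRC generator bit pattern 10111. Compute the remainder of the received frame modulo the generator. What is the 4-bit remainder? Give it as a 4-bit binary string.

0001

Modulo-2 division of 1110010111000 by 10111:
  pos 0: 11100 XOR 10111 = 01011
  pos 1: 10111 XOR 10111 = 00000
  pos 7: 11100 XOR 10111 = 01011
  pos 8: 10110 XOR 10111 = 00001
Remainder = 0001 (nonzero — an error is detected).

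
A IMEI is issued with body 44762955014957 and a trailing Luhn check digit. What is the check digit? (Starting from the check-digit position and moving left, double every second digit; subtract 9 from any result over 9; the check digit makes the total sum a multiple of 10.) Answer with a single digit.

Partial digits right→left: 7 5 9 4 1 0 5 5 9 2 6 7 4 4
Double every second digit counting from the check-digit position (so the 1st, 3rd, 5th, ... of the partial from the right).
  doubled (with −9 where >9): 5 9 2 1 9 3 8 → sum 37
  kept as-is: 5 4 0 5 2 7 4 → sum 27
Total = 37 + 27 = 64.
Check digit = (10 − (64 mod 10)) mod 10 = 6.

6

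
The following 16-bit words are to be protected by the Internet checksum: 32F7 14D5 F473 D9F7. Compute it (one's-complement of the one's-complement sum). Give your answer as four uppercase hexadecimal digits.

E9C7

One's-complement addition (fold any carry out of bit 15 back into bit 0):
  0x32F7 + 0x14D5 = 0x047CC
  0x47CC + 0xF473 = 0x13C3F → wrap carry → 0x3C40
  0x3C40 + 0xD9F7 = 0x11637 → wrap carry → 0x1638
One's-complement sum = 0x1638.
Checksum = ~0x1638 & 0xFFFF = 0xE9C7.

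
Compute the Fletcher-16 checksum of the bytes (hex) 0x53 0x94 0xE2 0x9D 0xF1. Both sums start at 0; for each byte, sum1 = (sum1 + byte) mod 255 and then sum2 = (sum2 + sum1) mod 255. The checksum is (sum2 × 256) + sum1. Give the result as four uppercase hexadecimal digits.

C85A

Running sums (mod 255):
  after byte 0 (0x53): sum1=83, sum2=83
  after byte 1 (0x94): sum1=231, sum2=59
  after byte 2 (0xE2): sum1=202, sum2=6
  after byte 3 (0x9D): sum1=104, sum2=110
  after byte 4 (0xF1): sum1=90, sum2=200
Checksum = sum2·256 + sum1 = 200·256 + 90 = 51290 = 0xC85A.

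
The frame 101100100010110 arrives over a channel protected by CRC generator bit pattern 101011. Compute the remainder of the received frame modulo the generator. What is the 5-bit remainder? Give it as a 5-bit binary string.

11010

Modulo-2 division of 101100100010110 by 101011:
  pos 0: 101100 XOR 101011 = 000111
  pos 3: 111100 XOR 101011 = 010111
  pos 4: 101110 XOR 101011 = 000101
  pos 7: 101101 XOR 101011 = 000110
Remainder = 11010 (nonzero — an error is detected).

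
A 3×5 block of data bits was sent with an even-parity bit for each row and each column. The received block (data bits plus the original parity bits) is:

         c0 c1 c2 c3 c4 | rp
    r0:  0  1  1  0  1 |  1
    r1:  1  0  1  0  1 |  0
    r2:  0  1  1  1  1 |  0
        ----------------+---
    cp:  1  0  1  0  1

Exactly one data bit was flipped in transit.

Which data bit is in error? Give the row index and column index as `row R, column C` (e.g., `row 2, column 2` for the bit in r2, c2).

row 1, column 3

Recompute each row's even parity and compare to rp:
  r0: data parity 1, sent rp 1 → ok
  r1: data parity 1, sent rp 0 → mismatch
  r2: data parity 0, sent rp 0 → ok
Recompute each column's even parity and compare to cp:
  c0: data parity 1, sent cp 1 → ok
  c1: data parity 0, sent cp 0 → ok
  c2: data parity 1, sent cp 1 → ok
  c3: data parity 1, sent cp 0 → mismatch
  c4: data parity 1, sent cp 1 → ok
Exactly one row (r1) and one column (c3) fail → the flipped bit is at their intersection.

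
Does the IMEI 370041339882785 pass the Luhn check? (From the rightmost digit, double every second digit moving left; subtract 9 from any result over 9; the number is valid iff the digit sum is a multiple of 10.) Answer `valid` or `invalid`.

valid

From the right, keep odd positions and double even positions (subtract 9 from any doubled value over 9):
  doubled (positions 2,4,...): 7 4 7 6 2 0 5 → sum 31
  kept (positions 1,3,...): 5 7 8 9 3 4 0 3 → sum 39
Total = 70.
70 mod 10 = 0, so the number is valid.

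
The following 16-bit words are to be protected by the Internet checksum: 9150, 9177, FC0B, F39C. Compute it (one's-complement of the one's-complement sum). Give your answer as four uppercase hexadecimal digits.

One's-complement addition (fold any carry out of bit 15 back into bit 0):
  0x9150 + 0x9177 = 0x122C7 → wrap carry → 0x22C8
  0x22C8 + 0xFC0B = 0x11ED3 → wrap carry → 0x1ED4
  0x1ED4 + 0xF39C = 0x11270 → wrap carry → 0x1271
One's-complement sum = 0x1271.
Checksum = ~0x1271 & 0xFFFF = 0xED8E.

ED8E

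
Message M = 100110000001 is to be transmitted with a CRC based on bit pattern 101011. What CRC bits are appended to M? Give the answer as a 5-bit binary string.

01100

Append 5 zeros: 10011000000100000. Divide by 101011 (XOR where the leading bit is 1):
  pos 0: 100110 XOR 101011 = 001101
  pos 2: 110100 XOR 101011 = 011111
  pos 3: 111110 XOR 101011 = 010101
  pos 4: 101010 XOR 101011 = 000001
  pos 9: 101000 XOR 101011 = 000011
Remainder (last 5 bits) = 01100. This is the CRC / FCS.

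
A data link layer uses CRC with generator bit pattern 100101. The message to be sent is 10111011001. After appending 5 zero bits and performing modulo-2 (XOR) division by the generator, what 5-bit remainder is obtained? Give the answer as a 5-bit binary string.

Append 5 zeros: 1011101100100000. Divide by 100101 (XOR where the leading bit is 1):
  pos 0: 101110 XOR 100101 = 001011
  pos 2: 101111 XOR 100101 = 001010
  pos 4: 101000 XOR 100101 = 001101
  pos 6: 110110 XOR 100101 = 010011
  pos 7: 100110 XOR 100101 = 000011
Remainder (last 5 bits) = 11000. This is the CRC / FCS.

11000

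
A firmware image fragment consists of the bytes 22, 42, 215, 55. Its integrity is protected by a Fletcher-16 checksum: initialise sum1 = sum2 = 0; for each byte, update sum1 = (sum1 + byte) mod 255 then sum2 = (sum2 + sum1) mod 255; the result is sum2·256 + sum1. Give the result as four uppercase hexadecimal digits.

BD4F

Running sums (mod 255):
  after byte 0 (22): sum1=22, sum2=22
  after byte 1 (42): sum1=64, sum2=86
  after byte 2 (215): sum1=24, sum2=110
  after byte 3 (55): sum1=79, sum2=189
Checksum = sum2·256 + sum1 = 189·256 + 79 = 48463 = 0xBD4F.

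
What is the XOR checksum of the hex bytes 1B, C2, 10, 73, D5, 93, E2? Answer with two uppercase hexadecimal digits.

1E

XOR the bytes together:
  start with 0x1B
  0x1B ⊕ 0xC2 = 0xD9
  0xD9 ⊕ 0x10 = 0xC9
  0xC9 ⊕ 0x73 = 0xBA
  0xBA ⊕ 0xD5 = 0x6F
  0x6F ⊕ 0x93 = 0xFC
  0xFC ⊕ 0xE2 = 0x1E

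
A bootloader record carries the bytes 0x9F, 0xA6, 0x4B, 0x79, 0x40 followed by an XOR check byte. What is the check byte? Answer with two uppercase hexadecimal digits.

XOR the bytes together:
  start with 0x9F
  0x9F ⊕ 0xA6 = 0x39
  0x39 ⊕ 0x4B = 0x72
  0x72 ⊕ 0x79 = 0x0B
  0x0B ⊕ 0x40 = 0x4B

4B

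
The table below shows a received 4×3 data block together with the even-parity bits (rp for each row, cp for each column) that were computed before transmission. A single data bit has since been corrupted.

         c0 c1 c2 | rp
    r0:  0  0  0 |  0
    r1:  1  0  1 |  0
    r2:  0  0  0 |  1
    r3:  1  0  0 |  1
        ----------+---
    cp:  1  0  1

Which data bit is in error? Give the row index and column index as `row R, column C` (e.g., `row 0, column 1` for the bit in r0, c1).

Recompute each row's even parity and compare to rp:
  r0: data parity 0, sent rp 0 → ok
  r1: data parity 0, sent rp 0 → ok
  r2: data parity 0, sent rp 1 → mismatch
  r3: data parity 1, sent rp 1 → ok
Recompute each column's even parity and compare to cp:
  c0: data parity 0, sent cp 1 → mismatch
  c1: data parity 0, sent cp 0 → ok
  c2: data parity 1, sent cp 1 → ok
Exactly one row (r2) and one column (c0) fail → the flipped bit is at their intersection.

row 2, column 0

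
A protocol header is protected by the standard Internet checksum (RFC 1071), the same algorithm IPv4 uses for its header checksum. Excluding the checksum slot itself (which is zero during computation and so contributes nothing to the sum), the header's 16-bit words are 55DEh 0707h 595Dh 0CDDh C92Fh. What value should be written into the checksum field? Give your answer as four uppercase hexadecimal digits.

One's-complement addition (fold any carry out of bit 15 back into bit 0):
  0x55DE + 0x0707 = 0x05CE5
  0x5CE5 + 0x595D = 0x0B642
  0xB642 + 0x0CDD = 0x0C31F
  0xC31F + 0xC92F = 0x18C4E → wrap carry → 0x8C4F
One's-complement sum = 0x8C4F.
Checksum = ~0x8C4F & 0xFFFF = 0x73B0.

73B0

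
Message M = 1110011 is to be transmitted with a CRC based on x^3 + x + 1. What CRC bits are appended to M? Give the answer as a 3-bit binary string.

010

Append 3 zeros: 1110011000. Divide by 1011 (XOR where the leading bit is 1):
  pos 0: 1110 XOR 1011 = 0101
  pos 1: 1010 XOR 1011 = 0001
  pos 4: 1110 XOR 1011 = 0101
  pos 5: 1010 XOR 1011 = 0001
Remainder (last 3 bits) = 010. This is the CRC / FCS.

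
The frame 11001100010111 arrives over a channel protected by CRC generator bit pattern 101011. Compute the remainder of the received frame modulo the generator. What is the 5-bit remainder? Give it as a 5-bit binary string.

00000

Modulo-2 division of 11001100010111 by 101011:
  pos 0: 110011 XOR 101011 = 011000
  pos 1: 110000 XOR 101011 = 011011
  pos 2: 110110 XOR 101011 = 011101
  pos 3: 111010 XOR 101011 = 010001
  pos 4: 100011 XOR 101011 = 001000
  pos 6: 100001 XOR 101011 = 001010
  pos 8: 101011 XOR 101011 = 000000
Remainder = 00000 (zero — the frame passes the CRC check).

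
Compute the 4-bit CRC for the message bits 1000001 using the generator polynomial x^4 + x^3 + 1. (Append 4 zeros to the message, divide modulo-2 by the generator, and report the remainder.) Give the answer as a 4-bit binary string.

0011

Append 4 zeros: 10000010000. Divide by 11001 (XOR where the leading bit is 1):
  pos 0: 10000 XOR 11001 = 01001
  pos 1: 10010 XOR 11001 = 01011
  pos 2: 10111 XOR 11001 = 01110
  pos 3: 11100 XOR 11001 = 00101
  pos 5: 10100 XOR 11001 = 01101
  pos 6: 11010 XOR 11001 = 00011
Remainder (last 4 bits) = 0011. This is the CRC / FCS.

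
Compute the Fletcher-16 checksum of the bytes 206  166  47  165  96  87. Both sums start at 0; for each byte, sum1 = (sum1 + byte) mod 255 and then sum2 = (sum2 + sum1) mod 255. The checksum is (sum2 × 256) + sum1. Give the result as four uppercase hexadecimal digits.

Running sums (mod 255):
  after byte 0 (206): sum1=206, sum2=206
  after byte 1 (166): sum1=117, sum2=68
  after byte 2 (47): sum1=164, sum2=232
  after byte 3 (165): sum1=74, sum2=51
  after byte 4 (96): sum1=170, sum2=221
  after byte 5 (87): sum1=2, sum2=223
Checksum = sum2·256 + sum1 = 223·256 + 2 = 57090 = 0xDF02.

DF02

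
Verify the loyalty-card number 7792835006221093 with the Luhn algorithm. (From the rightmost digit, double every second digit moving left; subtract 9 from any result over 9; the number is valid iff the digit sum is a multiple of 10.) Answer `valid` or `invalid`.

From the right, keep odd positions and double even positions (subtract 9 from any doubled value over 9):
  doubled (positions 2,4,...): 9 2 4 0 1 7 9 5 → sum 37
  kept (positions 1,3,...): 3 0 2 6 0 3 2 7 → sum 23
Total = 60.
60 mod 10 = 0, so the number is valid.

valid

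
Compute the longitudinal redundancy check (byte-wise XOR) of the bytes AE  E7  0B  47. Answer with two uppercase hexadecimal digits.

05

XOR the bytes together:
  start with 0xAE
  0xAE ⊕ 0xE7 = 0x49
  0x49 ⊕ 0x0B = 0x42
  0x42 ⊕ 0x47 = 0x05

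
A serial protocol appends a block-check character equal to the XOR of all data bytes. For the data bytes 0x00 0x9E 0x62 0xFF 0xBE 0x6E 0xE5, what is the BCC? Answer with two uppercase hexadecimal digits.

XOR the bytes together:
  start with 0x00
  0x00 ⊕ 0x9E = 0x9E
  0x9E ⊕ 0x62 = 0xFC
  0xFC ⊕ 0xFF = 0x03
  0x03 ⊕ 0xBE = 0xBD
  0xBD ⊕ 0x6E = 0xD3
  0xD3 ⊕ 0xE5 = 0x36

36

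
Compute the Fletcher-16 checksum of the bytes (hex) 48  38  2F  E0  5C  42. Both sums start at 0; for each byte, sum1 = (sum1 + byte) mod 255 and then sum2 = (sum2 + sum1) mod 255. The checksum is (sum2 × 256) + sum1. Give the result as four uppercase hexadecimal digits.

Running sums (mod 255):
  after byte 0 (48): sum1=72, sum2=72
  after byte 1 (38): sum1=128, sum2=200
  after byte 2 (2F): sum1=175, sum2=120
  after byte 3 (E0): sum1=144, sum2=9
  after byte 4 (5C): sum1=236, sum2=245
  after byte 5 (42): sum1=47, sum2=37
Checksum = sum2·256 + sum1 = 37·256 + 47 = 9519 = 0x252F.

252F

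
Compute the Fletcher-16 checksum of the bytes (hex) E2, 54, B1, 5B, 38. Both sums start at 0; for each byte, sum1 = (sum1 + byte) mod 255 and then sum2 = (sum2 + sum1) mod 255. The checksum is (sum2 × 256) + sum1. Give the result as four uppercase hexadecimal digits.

C37C

Running sums (mod 255):
  after byte 0 (E2): sum1=226, sum2=226
  after byte 1 (54): sum1=55, sum2=26
  after byte 2 (B1): sum1=232, sum2=3
  after byte 3 (5B): sum1=68, sum2=71
  after byte 4 (38): sum1=124, sum2=195
Checksum = sum2·256 + sum1 = 195·256 + 124 = 50044 = 0xC37C.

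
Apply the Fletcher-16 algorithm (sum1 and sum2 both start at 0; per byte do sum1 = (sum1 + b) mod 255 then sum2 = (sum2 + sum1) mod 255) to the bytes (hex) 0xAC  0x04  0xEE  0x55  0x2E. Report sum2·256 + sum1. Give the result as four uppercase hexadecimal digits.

1523

Running sums (mod 255):
  after byte 0 (0xAC): sum1=172, sum2=172
  after byte 1 (0x04): sum1=176, sum2=93
  after byte 2 (0xEE): sum1=159, sum2=252
  after byte 3 (0x55): sum1=244, sum2=241
  after byte 4 (0x2E): sum1=35, sum2=21
Checksum = sum2·256 + sum1 = 21·256 + 35 = 5411 = 0x1523.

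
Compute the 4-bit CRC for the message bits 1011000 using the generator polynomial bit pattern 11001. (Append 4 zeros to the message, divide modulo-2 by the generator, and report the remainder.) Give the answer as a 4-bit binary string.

0011

Append 4 zeros: 10110000000. Divide by 11001 (XOR where the leading bit is 1):
  pos 0: 10110 XOR 11001 = 01111
  pos 1: 11110 XOR 11001 = 00111
  pos 3: 11100 XOR 11001 = 00101
  pos 5: 10100 XOR 11001 = 01101
  pos 6: 11010 XOR 11001 = 00011
Remainder (last 4 bits) = 0011. This is the CRC / FCS.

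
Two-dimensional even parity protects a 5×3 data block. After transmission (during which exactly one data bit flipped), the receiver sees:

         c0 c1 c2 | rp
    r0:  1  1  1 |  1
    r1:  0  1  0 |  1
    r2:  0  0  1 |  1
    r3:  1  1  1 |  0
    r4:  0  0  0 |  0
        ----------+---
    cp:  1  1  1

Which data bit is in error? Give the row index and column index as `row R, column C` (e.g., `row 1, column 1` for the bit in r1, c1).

row 3, column 0

Recompute each row's even parity and compare to rp:
  r0: data parity 1, sent rp 1 → ok
  r1: data parity 1, sent rp 1 → ok
  r2: data parity 1, sent rp 1 → ok
  r3: data parity 1, sent rp 0 → mismatch
  r4: data parity 0, sent rp 0 → ok
Recompute each column's even parity and compare to cp:
  c0: data parity 0, sent cp 1 → mismatch
  c1: data parity 1, sent cp 1 → ok
  c2: data parity 1, sent cp 1 → ok
Exactly one row (r3) and one column (c0) fail → the flipped bit is at their intersection.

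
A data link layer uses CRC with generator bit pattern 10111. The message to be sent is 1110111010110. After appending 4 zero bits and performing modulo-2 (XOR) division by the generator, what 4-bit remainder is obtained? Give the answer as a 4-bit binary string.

Append 4 zeros: 11101110101100000. Divide by 10111 (XOR where the leading bit is 1):
  pos 0: 11101 XOR 10111 = 01010
  pos 1: 10101 XOR 10111 = 00010
  pos 4: 10101 XOR 10111 = 00010
  pos 7: 10011 XOR 10111 = 00100
  pos 9: 10000 XOR 10111 = 00111
  pos 11: 11100 XOR 10111 = 01011
  pos 12: 10110 XOR 10111 = 00001
Remainder (last 4 bits) = 0001. This is the CRC / FCS.

0001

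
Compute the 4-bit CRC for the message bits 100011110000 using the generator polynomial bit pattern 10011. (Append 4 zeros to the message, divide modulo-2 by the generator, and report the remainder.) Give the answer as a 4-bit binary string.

Append 4 zeros: 1000111100000000. Divide by 10011 (XOR where the leading bit is 1):
  pos 0: 10001 XOR 10011 = 00010
  pos 3: 10111 XOR 10011 = 00100
  pos 5: 10000 XOR 10011 = 00011
  pos 8: 11000 XOR 10011 = 01011
  pos 9: 10110 XOR 10011 = 00101
  pos 11: 10100 XOR 10011 = 00111
Remainder (last 4 bits) = 0111. This is the CRC / FCS.

0111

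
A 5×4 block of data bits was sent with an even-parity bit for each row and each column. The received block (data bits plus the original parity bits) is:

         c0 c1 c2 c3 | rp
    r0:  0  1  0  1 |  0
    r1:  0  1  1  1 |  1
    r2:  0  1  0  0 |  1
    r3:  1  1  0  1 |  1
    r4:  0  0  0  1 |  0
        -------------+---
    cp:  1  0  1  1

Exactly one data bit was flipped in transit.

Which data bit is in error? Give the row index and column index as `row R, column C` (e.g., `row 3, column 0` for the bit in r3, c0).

row 4, column 3

Recompute each row's even parity and compare to rp:
  r0: data parity 0, sent rp 0 → ok
  r1: data parity 1, sent rp 1 → ok
  r2: data parity 1, sent rp 1 → ok
  r3: data parity 1, sent rp 1 → ok
  r4: data parity 1, sent rp 0 → mismatch
Recompute each column's even parity and compare to cp:
  c0: data parity 1, sent cp 1 → ok
  c1: data parity 0, sent cp 0 → ok
  c2: data parity 1, sent cp 1 → ok
  c3: data parity 0, sent cp 1 → mismatch
Exactly one row (r4) and one column (c3) fail → the flipped bit is at their intersection.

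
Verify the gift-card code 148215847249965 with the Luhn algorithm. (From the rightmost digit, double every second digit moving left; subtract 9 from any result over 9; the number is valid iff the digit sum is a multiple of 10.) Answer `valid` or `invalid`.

From the right, keep odd positions and double even positions (subtract 9 from any doubled value over 9):
  doubled (positions 2,4,...): 3 9 4 8 1 4 8 → sum 37
  kept (positions 1,3,...): 5 9 4 7 8 1 8 1 → sum 43
Total = 80.
80 mod 10 = 0, so the number is valid.

valid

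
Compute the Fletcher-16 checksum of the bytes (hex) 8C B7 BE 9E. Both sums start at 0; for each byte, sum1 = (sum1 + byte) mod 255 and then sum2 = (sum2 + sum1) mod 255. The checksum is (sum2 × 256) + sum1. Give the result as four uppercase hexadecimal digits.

Running sums (mod 255):
  after byte 0 (8C): sum1=140, sum2=140
  after byte 1 (B7): sum1=68, sum2=208
  after byte 2 (BE): sum1=3, sum2=211
  after byte 3 (9E): sum1=161, sum2=117
Checksum = sum2·256 + sum1 = 117·256 + 161 = 30113 = 0x75A1.

75A1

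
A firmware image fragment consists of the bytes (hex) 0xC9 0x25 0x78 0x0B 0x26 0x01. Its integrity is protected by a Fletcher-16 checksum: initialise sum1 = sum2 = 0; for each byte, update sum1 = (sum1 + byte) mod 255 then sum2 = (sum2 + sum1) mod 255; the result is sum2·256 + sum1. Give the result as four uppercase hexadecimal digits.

C499

Running sums (mod 255):
  after byte 0 (0xC9): sum1=201, sum2=201
  after byte 1 (0x25): sum1=238, sum2=184
  after byte 2 (0x78): sum1=103, sum2=32
  after byte 3 (0x0B): sum1=114, sum2=146
  after byte 4 (0x26): sum1=152, sum2=43
  after byte 5 (0x01): sum1=153, sum2=196
Checksum = sum2·256 + sum1 = 196·256 + 153 = 50329 = 0xC499.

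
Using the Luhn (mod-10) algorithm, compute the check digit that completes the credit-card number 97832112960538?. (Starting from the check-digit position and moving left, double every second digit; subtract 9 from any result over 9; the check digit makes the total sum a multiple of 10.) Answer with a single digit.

0

Partial digits right→left: 8 3 5 0 6 9 2 1 1 2 3 8 7 9
Double every second digit counting from the check-digit position (so the 1st, 3rd, 5th, ... of the partial from the right).
  doubled (with −9 where >9): 7 1 3 4 2 6 5 → sum 28
  kept as-is: 3 0 9 1 2 8 9 → sum 32
Total = 28 + 32 = 60.
Check digit = (10 − (60 mod 10)) mod 10 = 0.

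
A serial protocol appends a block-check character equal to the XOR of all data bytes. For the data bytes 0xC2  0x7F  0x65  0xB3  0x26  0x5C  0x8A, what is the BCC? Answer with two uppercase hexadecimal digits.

9B

XOR the bytes together:
  start with 0xC2
  0xC2 ⊕ 0x7F = 0xBD
  0xBD ⊕ 0x65 = 0xD8
  0xD8 ⊕ 0xB3 = 0x6B
  0x6B ⊕ 0x26 = 0x4D
  0x4D ⊕ 0x5C = 0x11
  0x11 ⊕ 0x8A = 0x9B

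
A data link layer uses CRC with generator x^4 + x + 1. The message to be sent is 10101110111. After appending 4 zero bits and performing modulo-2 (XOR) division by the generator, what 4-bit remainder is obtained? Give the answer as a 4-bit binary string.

Append 4 zeros: 101011101110000. Divide by 10011 (XOR where the leading bit is 1):
  pos 0: 10101 XOR 10011 = 00110
  pos 2: 11011 XOR 10011 = 01000
  pos 3: 10000 XOR 10011 = 00011
  pos 6: 11111 XOR 10011 = 01100
  pos 7: 11000 XOR 10011 = 01011
  pos 8: 10110 XOR 10011 = 00101
  pos 10: 10100 XOR 10011 = 00111
Remainder (last 4 bits) = 0111. This is the CRC / FCS.

0111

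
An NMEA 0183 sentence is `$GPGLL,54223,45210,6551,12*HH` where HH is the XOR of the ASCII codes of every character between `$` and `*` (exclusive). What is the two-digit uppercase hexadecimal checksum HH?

XOR the ASCII codes of the payload characters:
  'G' = 0x47 → acc = 0x47
  'P' = 0x50 → acc = 0x17
  'G' = 0x47 → acc = 0x50
  'L' = 0x4C → acc = 0x1C
  'L' = 0x4C → acc = 0x50
  ',' = 0x2C → acc = 0x7C
  '5' = 0x35 → acc = 0x49
  '4' = 0x34 → acc = 0x7D
  '2' = 0x32 → acc = 0x4F
  '2' = 0x32 → acc = 0x7D
  '3' = 0x33 → acc = 0x4E
  ',' = 0x2C → acc = 0x62
  '4' = 0x34 → acc = 0x56
  '5' = 0x35 → acc = 0x63
  '2' = 0x32 → acc = 0x51
  '1' = 0x31 → acc = 0x60
  '0' = 0x30 → acc = 0x50
  ',' = 0x2C → acc = 0x7C
  '6' = 0x36 → acc = 0x4A
  '5' = 0x35 → acc = 0x7F
  '5' = 0x35 → acc = 0x4A
  '1' = 0x31 → acc = 0x7B
  ',' = 0x2C → acc = 0x57
  '1' = 0x31 → acc = 0x66
  '2' = 0x32 → acc = 0x54
Checksum = 0x54.

54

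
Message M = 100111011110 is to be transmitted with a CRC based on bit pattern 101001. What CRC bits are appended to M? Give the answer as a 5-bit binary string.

10000

Append 5 zeros: 10011101111000000. Divide by 101001 (XOR where the leading bit is 1):
  pos 0: 100111 XOR 101001 = 001110
  pos 2: 111001 XOR 101001 = 010000
  pos 3: 100001 XOR 101001 = 001000
  pos 5: 100011 XOR 101001 = 001010
  pos 7: 101000 XOR 101001 = 000001
Remainder (last 5 bits) = 10000. This is the CRC / FCS.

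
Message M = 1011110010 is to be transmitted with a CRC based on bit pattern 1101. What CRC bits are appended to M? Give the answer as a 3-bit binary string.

Append 3 zeros: 1011110010000. Divide by 1101 (XOR where the leading bit is 1):
  pos 0: 1011 XOR 1101 = 0110
  pos 1: 1101 XOR 1101 = 0000
  pos 5: 1001 XOR 1101 = 0100
  pos 6: 1000 XOR 1101 = 0101
  pos 7: 1010 XOR 1101 = 0111
  pos 8: 1110 XOR 1101 = 0011
Remainder (last 3 bits) = 110. This is the CRC / FCS.

110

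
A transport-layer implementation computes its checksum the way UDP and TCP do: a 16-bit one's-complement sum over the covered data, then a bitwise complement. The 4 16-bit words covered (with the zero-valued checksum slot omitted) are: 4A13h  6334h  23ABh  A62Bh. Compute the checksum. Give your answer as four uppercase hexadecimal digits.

88E1

One's-complement addition (fold any carry out of bit 15 back into bit 0):
  0x4A13 + 0x6334 = 0x0AD47
  0xAD47 + 0x23AB = 0x0D0F2
  0xD0F2 + 0xA62B = 0x1771D → wrap carry → 0x771E
One's-complement sum = 0x771E.
Checksum = ~0x771E & 0xFFFF = 0x88E1.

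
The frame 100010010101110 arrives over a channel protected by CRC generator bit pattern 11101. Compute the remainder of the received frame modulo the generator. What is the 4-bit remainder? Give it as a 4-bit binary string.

0001

Modulo-2 division of 100010010101110 by 11101:
  pos 0: 10001 XOR 11101 = 01100
  pos 1: 11000 XOR 11101 = 00101
  pos 3: 10101 XOR 11101 = 01000
  pos 4: 10000 XOR 11101 = 01101
  pos 5: 11011 XOR 11101 = 00110
  pos 7: 11001 XOR 11101 = 00100
  pos 9: 10011 XOR 11101 = 01110
  pos 10: 11100 XOR 11101 = 00001
Remainder = 0001 (nonzero — an error is detected).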